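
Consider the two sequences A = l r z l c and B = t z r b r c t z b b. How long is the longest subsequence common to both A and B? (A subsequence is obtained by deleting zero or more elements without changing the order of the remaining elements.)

Backtracking the LCS table gives one alignment: r (A2,B5) → z (A3,B8).
So the longest common subsequence has length 2.

2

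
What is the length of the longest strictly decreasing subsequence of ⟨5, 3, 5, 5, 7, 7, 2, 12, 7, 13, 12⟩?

3

Scanning left to right, the best length ending at each element is: 5→1, 3→2, 5→1, 5→1, 7→1, 7→1, 2→3, 12→1, 7→2, 13→1, 12→2.
So the longest decreasing subsequence has length 3, e.g. 5, 3, 2.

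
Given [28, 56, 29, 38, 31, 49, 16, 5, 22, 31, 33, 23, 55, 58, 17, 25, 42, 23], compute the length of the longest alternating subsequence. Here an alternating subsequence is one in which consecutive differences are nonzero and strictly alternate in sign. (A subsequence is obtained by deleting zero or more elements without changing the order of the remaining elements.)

A longest alternating subsequence is 28, 56, 29, 38, 31, 49, 16, 31, 23, 55, 17, 25, 23 (positions 1,2,3,4,5,6,7,10,12,13,15,16,18); its 12 consecutive differences strictly alternate in sign, and length 13 is optimal.

13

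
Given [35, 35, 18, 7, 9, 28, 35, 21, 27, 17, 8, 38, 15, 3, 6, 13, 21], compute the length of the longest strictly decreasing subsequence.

One longest decreasing subsequence is 35, 28, 21, 17, 8, 3 (positions 1,6,8,10,11,14), of length 6; no longer one exists.

6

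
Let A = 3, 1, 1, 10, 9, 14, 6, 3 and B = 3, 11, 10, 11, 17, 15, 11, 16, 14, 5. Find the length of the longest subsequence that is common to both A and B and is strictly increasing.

For each value that appears in both, track the longest common increasing run ending there.
The best achievable length is 3; one witness is 3, 10, 14 (A-positions 1,4,6, B-positions 1,3,9).

3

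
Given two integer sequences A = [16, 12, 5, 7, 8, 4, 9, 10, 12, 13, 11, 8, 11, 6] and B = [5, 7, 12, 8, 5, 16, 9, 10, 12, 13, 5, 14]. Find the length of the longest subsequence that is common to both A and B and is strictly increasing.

7

For each value that appears in both, track the longest common increasing run ending there.
The best achievable length is 7; one witness is 5, 7, 8, 9, 10, 12, 13 (A-positions 3,4,5,7,8,9,10, B-positions 1,2,4,7,8,9,10).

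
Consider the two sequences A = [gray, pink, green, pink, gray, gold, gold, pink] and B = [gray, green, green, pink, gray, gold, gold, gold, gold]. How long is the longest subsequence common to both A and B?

6

A longest common subsequence is gray, green, pink, gray, gold, gold (length 6); the LCS DP confirms no longer common subsequence exists.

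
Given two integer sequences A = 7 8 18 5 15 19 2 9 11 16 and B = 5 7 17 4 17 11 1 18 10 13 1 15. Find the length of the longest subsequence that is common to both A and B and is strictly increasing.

2

A longest common strictly increasing subsequence is 5, 11 (length 2); it appears in order in both A and B, and no longer such subsequence exists.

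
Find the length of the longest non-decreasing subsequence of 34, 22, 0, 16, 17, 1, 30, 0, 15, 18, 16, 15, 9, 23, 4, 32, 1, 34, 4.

7

Let dp[i] be the longest non-decreasing subsequence ending at position i. Then dp = [1, 1, 1, 2, 3, 2, 4, 2, 3, 4, 4, 4, 3, 5, 3, 6, 3, 7, 4].
The maximum is 7; one witness is 0, 16, 17, 18, 23, 32, 34 at positions 3,4,5,10,14,16,18.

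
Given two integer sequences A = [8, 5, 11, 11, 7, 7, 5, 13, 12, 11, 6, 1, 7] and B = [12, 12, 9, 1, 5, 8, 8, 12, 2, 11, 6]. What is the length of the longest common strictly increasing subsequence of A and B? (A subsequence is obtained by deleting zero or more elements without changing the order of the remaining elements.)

2

For each value that appears in both, track the longest common increasing run ending there.
The best achievable length is 2; one witness is 5, 12 (A-positions 2,9, B-positions 5,8).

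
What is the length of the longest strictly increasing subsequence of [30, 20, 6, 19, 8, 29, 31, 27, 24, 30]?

Let dp[i] be the longest increasing subsequence ending at position i. Then dp = [1, 1, 1, 2, 2, 3, 4, 3, 3, 4].
The maximum is 4; one witness is 6, 19, 29, 31 at positions 3,4,6,7.

4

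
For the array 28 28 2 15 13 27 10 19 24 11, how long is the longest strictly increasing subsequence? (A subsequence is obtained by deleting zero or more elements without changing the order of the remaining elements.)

Let dp[i] be the longest increasing subsequence ending at position i. Then dp = [1, 1, 1, 2, 2, 3, 2, 3, 4, 3].
The maximum is 4; one witness is 2, 15, 19, 24 at positions 3,4,8,9.

4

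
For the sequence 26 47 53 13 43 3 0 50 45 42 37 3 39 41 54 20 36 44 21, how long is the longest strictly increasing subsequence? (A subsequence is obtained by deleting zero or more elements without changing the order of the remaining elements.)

5

Scanning left to right, the best length ending at each element is: 26→1, 47→2, 53→3, 13→1, 43→2, 3→1, 0→1, 50→3, 45→3, 42→2, 37→2, 3→2, 39→3, 41→4, 54→5, 20→3, 36→4, 44→5, 21→4.
So the longest increasing subsequence has length 5, e.g. 26, 37, 39, 41, 54.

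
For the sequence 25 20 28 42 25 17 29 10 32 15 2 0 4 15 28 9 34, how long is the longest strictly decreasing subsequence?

6

Scanning left to right, the best length ending at each element is: 25→1, 20→2, 28→1, 42→1, 25→2, 17→3, 29→2, 10→4, 32→2, 15→4, 2→5, 0→6, 4→5, 15→4, 28→3, 9→5, 34→2.
So the longest decreasing subsequence has length 6, e.g. 25, 20, 17, 10, 2, 0.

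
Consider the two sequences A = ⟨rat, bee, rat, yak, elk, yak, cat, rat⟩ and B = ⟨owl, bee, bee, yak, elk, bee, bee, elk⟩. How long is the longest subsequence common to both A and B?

3

Backtracking the LCS table gives one alignment: bee (A2,B3) → yak (A4,B4) → elk (A5,B8).
So the longest common subsequence has length 3.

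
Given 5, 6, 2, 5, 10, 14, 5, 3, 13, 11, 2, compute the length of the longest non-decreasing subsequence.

4

Let dp[i] be the longest non-decreasing subsequence ending at position i. Then dp = [1, 2, 1, 2, 3, 4, 3, 2, 4, 4, 2].
The maximum is 4; one witness is 5, 6, 10, 14 at positions 1,2,5,6.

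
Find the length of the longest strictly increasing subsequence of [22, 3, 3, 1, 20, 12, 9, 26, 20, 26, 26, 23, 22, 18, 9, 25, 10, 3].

Scanning left to right, the best length ending at each element is: 22→1, 3→1, 3→1, 1→1, 20→2, 12→2, 9→2, 26→3, 20→3, 26→4, 26→4, 23→4, 22→4, 18→3, 9→2, 25→5, 10→3, 3→2.
So the longest increasing subsequence has length 5, e.g. 3, 12, 20, 23, 25.

5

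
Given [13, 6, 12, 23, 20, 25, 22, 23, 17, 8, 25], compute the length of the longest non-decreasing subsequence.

6

Let dp[i] be the longest non-decreasing subsequence ending at position i. Then dp = [1, 1, 2, 3, 3, 4, 4, 5, 3, 2, 6].
The maximum is 6; one witness is 6, 12, 20, 22, 23, 25 at positions 2,3,5,7,8,11.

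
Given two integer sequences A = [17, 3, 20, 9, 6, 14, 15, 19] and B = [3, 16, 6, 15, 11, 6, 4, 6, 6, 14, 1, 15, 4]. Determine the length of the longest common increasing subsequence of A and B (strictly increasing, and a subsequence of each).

A longest common strictly increasing subsequence is 3, 6, 14, 15 (length 4); it appears in order in both A and B, and no longer such subsequence exists.

4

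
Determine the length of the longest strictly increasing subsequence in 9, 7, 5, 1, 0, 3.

Scanning left to right, the best length ending at each element is: 9→1, 7→1, 5→1, 1→1, 0→1, 3→2.
So the longest increasing subsequence has length 2, e.g. 1, 3.

2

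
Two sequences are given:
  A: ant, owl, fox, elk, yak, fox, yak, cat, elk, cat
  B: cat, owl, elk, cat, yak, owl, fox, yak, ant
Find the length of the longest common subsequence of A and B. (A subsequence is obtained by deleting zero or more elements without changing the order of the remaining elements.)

5

A longest common subsequence is owl, elk, yak, fox, yak (length 5); the LCS DP confirms no longer common subsequence exists.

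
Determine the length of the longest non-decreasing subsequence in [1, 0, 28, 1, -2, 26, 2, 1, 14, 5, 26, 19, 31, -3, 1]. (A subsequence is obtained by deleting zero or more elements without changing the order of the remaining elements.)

6

Let dp[i] be the longest non-decreasing subsequence ending at position i. Then dp = [1, 1, 2, 2, 1, 3, 3, 3, 4, 4, 5, 5, 6, 1, 4].
The maximum is 6; one witness is 1, 1, 2, 14, 26, 31 at positions 1,4,7,9,11,13.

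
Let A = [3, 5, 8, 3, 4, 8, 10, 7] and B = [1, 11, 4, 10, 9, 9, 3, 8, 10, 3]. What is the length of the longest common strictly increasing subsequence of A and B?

3

For each value that appears in both, track the longest common increasing run ending there.
The best achievable length is 3; one witness is 3, 8, 10 (A-positions 1,3,7, B-positions 7,8,9).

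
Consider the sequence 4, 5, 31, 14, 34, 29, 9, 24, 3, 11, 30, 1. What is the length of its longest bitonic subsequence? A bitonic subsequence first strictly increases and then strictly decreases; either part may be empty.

8

One longest bitonic subsequence is 4, 5, 31, 34, 29, 24, 11, 1 (positions 1,2,3,5,6,8,10,12): it rises to 34 then falls. Length 8 is optimal.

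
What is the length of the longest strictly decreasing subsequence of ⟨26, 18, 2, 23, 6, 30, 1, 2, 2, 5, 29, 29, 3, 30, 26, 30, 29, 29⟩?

Let dp[i] be the longest decreasing subsequence ending at position i. Then dp = [1, 2, 3, 2, 3, 1, 4, 4, 4, 4, 2, 2, 5, 1, 3, 1, 2, 2].
The maximum is 5; one witness is 26, 18, 6, 5, 3 at positions 1,2,5,10,13.

5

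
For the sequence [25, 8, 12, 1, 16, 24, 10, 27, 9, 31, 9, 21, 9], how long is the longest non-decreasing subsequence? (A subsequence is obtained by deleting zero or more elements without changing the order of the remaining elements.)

Let dp[i] be the longest non-decreasing subsequence ending at position i. Then dp = [1, 1, 2, 1, 3, 4, 2, 5, 2, 6, 3, 4, 4].
The maximum is 6; one witness is 8, 12, 16, 24, 27, 31 at positions 2,3,5,6,8,10.

6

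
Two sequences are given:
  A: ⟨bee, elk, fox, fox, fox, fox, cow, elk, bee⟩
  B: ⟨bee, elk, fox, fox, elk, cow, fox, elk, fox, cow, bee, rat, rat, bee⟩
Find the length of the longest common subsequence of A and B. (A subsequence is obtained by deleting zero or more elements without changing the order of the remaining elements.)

Backtracking the LCS table gives one alignment: bee (A1,B1) → elk (A2,B2) → fox (A3,B3) → fox (A4,B4) → fox (A5,B7) → fox (A6,B9) → cow (A7,B10) → bee (A9,B14).
So the longest common subsequence has length 8.

8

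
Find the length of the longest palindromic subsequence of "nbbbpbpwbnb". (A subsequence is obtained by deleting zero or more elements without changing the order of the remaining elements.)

Using dp[i][j] = 2 + dp[i+1][j−1] if the ends match, else max(dp[i+1][j], dp[i][j−1]):
dp[1][11] = 7. A witness is bbpbpbb at positions 2,4,5,6,7,9,11.

7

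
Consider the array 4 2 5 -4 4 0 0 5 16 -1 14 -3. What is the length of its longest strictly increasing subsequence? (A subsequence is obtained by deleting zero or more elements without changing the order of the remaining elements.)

4

One longest increasing subsequence is 2, 4, 5, 16 (positions 2,5,8,9), of length 4; no longer one exists.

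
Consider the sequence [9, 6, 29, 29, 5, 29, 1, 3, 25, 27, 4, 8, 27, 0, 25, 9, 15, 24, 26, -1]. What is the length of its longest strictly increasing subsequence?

8

Scanning left to right, the best length ending at each element is: 9→1, 6→1, 29→2, 29→2, 5→1, 29→2, 1→1, 3→2, 25→3, 27→4, 4→3, 8→4, 27→5, 0→1, 25→5, 9→5, 15→6, 24→7, 26→8, -1→1.
So the longest increasing subsequence has length 8, e.g. 1, 3, 4, 8, 9, 15, 24, 26.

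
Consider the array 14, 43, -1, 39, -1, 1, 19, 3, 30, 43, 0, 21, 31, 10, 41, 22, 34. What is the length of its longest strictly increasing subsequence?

Let dp[i] be the longest increasing subsequence ending at position i. Then dp = [1, 2, 1, 2, 1, 2, 3, 3, 4, 5, 2, 4, 5, 4, 6, 5, 6].
The maximum is 6; one witness is -1, 1, 19, 30, 31, 41 at positions 3,6,7,9,13,15.

6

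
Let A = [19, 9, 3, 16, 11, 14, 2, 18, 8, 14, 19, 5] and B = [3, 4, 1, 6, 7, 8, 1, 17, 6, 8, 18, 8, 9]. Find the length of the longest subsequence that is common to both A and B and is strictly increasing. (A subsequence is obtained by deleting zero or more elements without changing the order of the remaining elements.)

A longest common strictly increasing subsequence is 3, 8 (length 2); it appears in order in both A and B, and no longer such subsequence exists.

2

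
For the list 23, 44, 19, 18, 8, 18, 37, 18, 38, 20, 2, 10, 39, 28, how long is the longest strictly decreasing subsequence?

5

One longest decreasing subsequence is 23, 19, 18, 8, 2 (positions 1,3,4,5,11), of length 5; no longer one exists.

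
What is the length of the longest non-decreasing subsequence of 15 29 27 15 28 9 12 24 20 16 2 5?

Scanning left to right, the best length ending at each element is: 15→1, 29→2, 27→2, 15→2, 28→3, 9→1, 12→2, 24→3, 20→3, 16→3, 2→1, 5→2.
So the longest non-decreasing subsequence has length 3, e.g. 15, 27, 28.

3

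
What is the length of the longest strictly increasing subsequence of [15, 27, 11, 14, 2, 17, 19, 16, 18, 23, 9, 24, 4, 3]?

Scanning left to right, the best length ending at each element is: 15→1, 27→2, 11→1, 14→2, 2→1, 17→3, 19→4, 16→3, 18→4, 23→5, 9→2, 24→6, 4→2, 3→2.
So the longest increasing subsequence has length 6, e.g. 11, 14, 17, 19, 23, 24.

6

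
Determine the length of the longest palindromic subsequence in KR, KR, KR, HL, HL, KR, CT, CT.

One longest palindromic subsequence is KR HL HL KR (positions 3,4,5,6); it reads the same forward and backward, and the interval DP gives dp[1][8] = 4.

4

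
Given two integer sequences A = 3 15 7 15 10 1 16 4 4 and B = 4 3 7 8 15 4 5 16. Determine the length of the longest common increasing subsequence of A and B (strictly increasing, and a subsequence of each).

A longest common strictly increasing subsequence is 3, 7, 15, 16 (length 4); it appears in order in both A and B, and no longer such subsequence exists.

4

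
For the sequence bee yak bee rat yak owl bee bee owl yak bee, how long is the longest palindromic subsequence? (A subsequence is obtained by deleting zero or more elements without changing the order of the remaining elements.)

8

One longest palindromic subsequence is bee yak owl bee bee owl yak bee (positions 1,2,6,7,8,9,10,11); it reads the same forward and backward, and the interval DP gives dp[1][11] = 8.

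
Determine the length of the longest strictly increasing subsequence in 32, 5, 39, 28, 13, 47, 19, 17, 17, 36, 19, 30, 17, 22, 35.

One longest increasing subsequence is 5, 13, 17, 19, 30, 35 (positions 2,5,8,11,12,15), of length 6; no longer one exists.

6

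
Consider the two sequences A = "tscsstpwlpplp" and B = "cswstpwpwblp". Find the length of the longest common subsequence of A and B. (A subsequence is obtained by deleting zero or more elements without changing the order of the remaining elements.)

Backtracking the LCS table gives one alignment: c (A3,B1) → s (A4,B2) → s (A5,B4) → t (A6,B5) → p (A7,B6) → w (A8,B7) → p (A10,B8) → l (A12,B11) → p (A13,B12).
So the longest common subsequence has length 9.

9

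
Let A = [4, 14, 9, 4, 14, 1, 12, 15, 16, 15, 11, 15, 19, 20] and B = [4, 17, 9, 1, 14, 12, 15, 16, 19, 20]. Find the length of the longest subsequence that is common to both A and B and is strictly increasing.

7

For each value that appears in both, track the longest common increasing run ending there.
The best achievable length is 7; one witness is 4, 9, 14, 15, 16, 19, 20 (A-positions 1,3,5,8,9,13,14, B-positions 1,3,5,7,8,9,10).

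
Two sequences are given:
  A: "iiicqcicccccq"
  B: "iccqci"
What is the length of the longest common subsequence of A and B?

Backtracking the LCS table gives one alignment: i (A1,B1) → c (A4,B3) → q (A5,B4) → c (A6,B5) → i (A7,B6).
So the longest common subsequence has length 5.

5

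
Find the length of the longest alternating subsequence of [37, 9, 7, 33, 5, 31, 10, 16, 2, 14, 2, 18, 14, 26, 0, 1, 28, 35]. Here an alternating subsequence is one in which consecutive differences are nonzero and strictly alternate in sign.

A longest alternating subsequence is 37, 9, 33, 5, 31, 10, 16, 2, 14, 2, 18, 14, 26, 0, 1 (positions 1,2,4,5,6,7,8,9,10,11,12,13,14,15,16); its 14 consecutive differences strictly alternate in sign, and length 15 is optimal.

15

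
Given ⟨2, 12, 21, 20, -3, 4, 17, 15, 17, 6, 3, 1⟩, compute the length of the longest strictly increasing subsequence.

4

One longest increasing subsequence is 2, 12, 15, 17 (positions 1,2,8,9), of length 4; no longer one exists.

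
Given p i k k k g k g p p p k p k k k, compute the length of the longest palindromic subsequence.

One longest palindromic subsequence is kkkkpppkkkk (positions 3,4,5,7,9,10,11,12,14,15,16); it reads the same forward and backward, and the interval DP gives dp[1][16] = 11.

11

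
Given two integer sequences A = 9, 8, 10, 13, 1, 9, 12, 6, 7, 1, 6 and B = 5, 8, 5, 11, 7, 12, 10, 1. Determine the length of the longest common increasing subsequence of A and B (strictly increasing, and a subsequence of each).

For each value that appears in both, track the longest common increasing run ending there.
The best achievable length is 2; one witness is 8, 12 (A-positions 2,7, B-positions 2,6).

2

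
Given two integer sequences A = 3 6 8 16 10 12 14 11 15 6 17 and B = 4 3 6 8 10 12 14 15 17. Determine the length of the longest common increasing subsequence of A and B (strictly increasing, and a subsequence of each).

For each value that appears in both, track the longest common increasing run ending there.
The best achievable length is 8; one witness is 3, 6, 8, 10, 12, 14, 15, 17 (A-positions 1,2,3,5,6,7,9,11, B-positions 2,3,4,5,6,7,8,9).

8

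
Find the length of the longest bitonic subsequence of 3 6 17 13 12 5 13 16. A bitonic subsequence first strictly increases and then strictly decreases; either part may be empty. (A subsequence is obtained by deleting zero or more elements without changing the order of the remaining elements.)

6

Let inc[i] be the LIS ending at i and dec[i] the longest strictly decreasing subsequence starting at i. inc = [1, 2, 3, 3, 3, 2, 4, 5], dec = [1, 2, 4, 3, 2, 1, 1, 1].
max_i inc[i]+dec[i]−1 = 6, with one witness 3, 6, 17, 13, 12, 5.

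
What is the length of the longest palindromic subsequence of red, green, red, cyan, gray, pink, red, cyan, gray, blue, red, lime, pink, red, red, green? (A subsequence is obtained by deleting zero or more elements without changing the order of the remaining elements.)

9

One longest palindromic subsequence is green red pink red blue red pink red green (positions 2,3,6,7,10,11,13,15,16); it reads the same forward and backward, and the interval DP gives dp[1][16] = 9.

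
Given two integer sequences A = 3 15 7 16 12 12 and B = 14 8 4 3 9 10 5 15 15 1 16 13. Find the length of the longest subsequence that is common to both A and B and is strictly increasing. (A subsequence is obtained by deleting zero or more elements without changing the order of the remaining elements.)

3

For each value that appears in both, track the longest common increasing run ending there.
The best achievable length is 3; one witness is 3, 15, 16 (A-positions 1,2,4, B-positions 4,8,11).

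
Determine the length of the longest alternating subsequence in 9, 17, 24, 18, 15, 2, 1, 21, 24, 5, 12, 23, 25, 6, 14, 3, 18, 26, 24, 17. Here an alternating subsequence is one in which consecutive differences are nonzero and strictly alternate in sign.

11

A longest alternating subsequence is 9, 24, 18, 21, 5, 12, 6, 14, 3, 26, 24 (positions 1,3,4,8,10,11,14,15,16,18,19); its 10 consecutive differences strictly alternate in sign, and length 11 is optimal.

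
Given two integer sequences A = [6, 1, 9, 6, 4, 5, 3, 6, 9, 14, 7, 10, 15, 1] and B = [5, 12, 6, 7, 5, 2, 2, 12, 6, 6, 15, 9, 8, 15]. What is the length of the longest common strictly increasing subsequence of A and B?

For each value that appears in both, track the longest common increasing run ending there.
The best achievable length is 4; one witness is 5, 6, 7, 15 (A-positions 6,8,11,13, B-positions 1,3,4,11).

4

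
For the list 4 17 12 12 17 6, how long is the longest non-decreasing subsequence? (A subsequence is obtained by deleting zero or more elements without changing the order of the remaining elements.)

4

Scanning left to right, the best length ending at each element is: 4→1, 17→2, 12→2, 12→3, 17→4, 6→2.
So the longest non-decreasing subsequence has length 4, e.g. 4, 12, 12, 17.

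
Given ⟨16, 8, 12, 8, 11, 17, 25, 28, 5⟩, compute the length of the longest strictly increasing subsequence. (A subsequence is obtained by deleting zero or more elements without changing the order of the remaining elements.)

5

Let dp[i] be the longest increasing subsequence ending at position i. Then dp = [1, 1, 2, 1, 2, 3, 4, 5, 1].
The maximum is 5; one witness is 8, 12, 17, 25, 28 at positions 2,3,6,7,8.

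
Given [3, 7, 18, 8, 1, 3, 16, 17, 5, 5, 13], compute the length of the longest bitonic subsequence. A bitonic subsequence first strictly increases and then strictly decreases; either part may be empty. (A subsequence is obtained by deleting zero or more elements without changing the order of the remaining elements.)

Let inc[i] be the LIS ending at i and dec[i] the longest strictly decreasing subsequence starting at i. inc = [1, 2, 3, 3, 1, 2, 4, 5, 3, 3, 4], dec = [2, 2, 3, 2, 1, 1, 2, 2, 1, 1, 1].
max_i inc[i]+dec[i]−1 = 6, with one witness 3, 7, 8, 16, 17, 13.

6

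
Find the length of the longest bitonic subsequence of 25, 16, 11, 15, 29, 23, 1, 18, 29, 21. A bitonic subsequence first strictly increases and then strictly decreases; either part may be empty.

5

One longest bitonic subsequence is 11, 15, 29, 23, 21 (positions 3,4,5,6,10): it rises to 29 then falls. Length 5 is optimal.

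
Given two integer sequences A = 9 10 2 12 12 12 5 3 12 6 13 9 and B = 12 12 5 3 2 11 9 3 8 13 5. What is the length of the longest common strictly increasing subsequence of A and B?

3

A longest common strictly increasing subsequence is 2, 3, 13 (length 3); it appears in order in both A and B, and no longer such subsequence exists.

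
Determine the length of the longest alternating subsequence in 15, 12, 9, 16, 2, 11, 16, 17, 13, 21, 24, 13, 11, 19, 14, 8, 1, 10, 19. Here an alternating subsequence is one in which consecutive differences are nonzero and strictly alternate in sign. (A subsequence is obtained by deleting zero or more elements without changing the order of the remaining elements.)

11

Track the best alternating length ending on an up-step vs a down-step at each position: up/down = 1/1, 1/2, 1/2, 3/1, 1/4, 5/4, 5/1, 5/1, 5/6, 7/1, 7/1, 5/8, 5/8, 9/8, 9/10, 5/10, 1/10, 11/10, 11/8.
The maximum over both is 11; one such subsequence is 15, 12, 16, 2, 16, 13, 21, 13, 19, 8, 10.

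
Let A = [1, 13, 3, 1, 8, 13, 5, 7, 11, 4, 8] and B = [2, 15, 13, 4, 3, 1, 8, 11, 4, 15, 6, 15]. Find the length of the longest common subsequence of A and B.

6

Backtracking the LCS table gives one alignment: 13 (A2,B3) → 3 (A3,B5) → 1 (A4,B6) → 8 (A5,B7) → 11 (A9,B8) → 4 (A10,B9).
So the longest common subsequence has length 6.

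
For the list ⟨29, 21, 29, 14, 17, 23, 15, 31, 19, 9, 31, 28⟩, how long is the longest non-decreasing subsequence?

Scanning left to right, the best length ending at each element is: 29→1, 21→1, 29→2, 14→1, 17→2, 23→3, 15→2, 31→4, 19→3, 9→1, 31→5, 28→4.
So the longest non-decreasing subsequence has length 5, e.g. 14, 17, 23, 31, 31.

5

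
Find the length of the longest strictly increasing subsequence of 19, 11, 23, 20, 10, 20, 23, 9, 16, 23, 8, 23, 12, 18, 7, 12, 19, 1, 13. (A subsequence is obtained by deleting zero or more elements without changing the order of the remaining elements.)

One longest increasing subsequence is 11, 16, 18, 19 (positions 2,9,14,17), of length 4; no longer one exists.

4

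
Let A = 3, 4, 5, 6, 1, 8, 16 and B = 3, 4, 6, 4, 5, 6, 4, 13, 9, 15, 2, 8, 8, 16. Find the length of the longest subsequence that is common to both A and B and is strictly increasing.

A longest common strictly increasing subsequence is 3, 4, 5, 6, 8, 16 (length 6); it appears in order in both A and B, and no longer such subsequence exists.

6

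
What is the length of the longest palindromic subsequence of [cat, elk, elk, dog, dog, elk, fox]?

Using dp[i][j] = 2 + dp[i+1][j−1] if the ends match, else max(dp[i+1][j], dp[i][j−1]):
dp[1][7] = 4. A witness is elk dog dog elk at positions 3,4,5,6.

4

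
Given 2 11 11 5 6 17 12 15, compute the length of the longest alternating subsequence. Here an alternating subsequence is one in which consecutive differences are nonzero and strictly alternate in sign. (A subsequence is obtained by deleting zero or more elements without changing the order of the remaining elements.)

Track the best alternating length ending on an up-step vs a down-step at each position: up/down = 1/1, 2/1, 2/1, 2/3, 4/3, 4/1, 4/5, 6/5.
The maximum over both is 6; one such subsequence is 2, 11, 5, 17, 12, 15.

6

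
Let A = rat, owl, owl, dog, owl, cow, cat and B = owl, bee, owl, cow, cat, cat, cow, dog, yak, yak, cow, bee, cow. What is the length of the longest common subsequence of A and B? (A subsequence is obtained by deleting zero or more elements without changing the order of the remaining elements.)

4

A longest common subsequence is owl, owl, dog, cow (length 4); the LCS DP confirms no longer common subsequence exists.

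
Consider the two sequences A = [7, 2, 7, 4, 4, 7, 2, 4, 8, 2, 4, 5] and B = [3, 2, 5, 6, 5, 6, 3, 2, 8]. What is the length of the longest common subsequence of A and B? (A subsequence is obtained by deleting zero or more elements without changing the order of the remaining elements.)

A longest common subsequence is 2, 2, 8 (length 3); the LCS DP confirms no longer common subsequence exists.

3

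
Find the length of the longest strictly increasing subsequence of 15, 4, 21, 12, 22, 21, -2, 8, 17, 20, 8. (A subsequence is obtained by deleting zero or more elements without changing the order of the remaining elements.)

4

One longest increasing subsequence is 4, 12, 17, 20 (positions 2,4,9,10), of length 4; no longer one exists.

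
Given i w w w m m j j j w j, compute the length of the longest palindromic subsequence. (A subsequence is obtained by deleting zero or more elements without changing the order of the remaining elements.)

Using dp[i][j] = 2 + dp[i+1][j−1] if the ends match, else max(dp[i+1][j], dp[i][j−1]):
dp[1][11] = 5. A witness is wjjjw at positions 4,7,8,9,10.

5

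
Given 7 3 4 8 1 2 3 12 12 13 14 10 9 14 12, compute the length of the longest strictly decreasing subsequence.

Let dp[i] be the longest decreasing subsequence ending at position i. Then dp = [1, 2, 2, 1, 3, 3, 3, 1, 1, 1, 1, 2, 3, 1, 2].
The maximum is 3; one witness is 7, 3, 1 at positions 1,2,5.

3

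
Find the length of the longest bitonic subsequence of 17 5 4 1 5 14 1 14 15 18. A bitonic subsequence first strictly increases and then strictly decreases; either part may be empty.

One longest bitonic subsequence is 4, 5, 14, 15, 18 (positions 3,5,6,9,10): it rises to 18 then falls. Length 5 is optimal.

5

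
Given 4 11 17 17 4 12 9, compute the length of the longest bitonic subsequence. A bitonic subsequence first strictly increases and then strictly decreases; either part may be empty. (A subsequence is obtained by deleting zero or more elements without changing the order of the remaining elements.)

Let inc[i] be the LIS ending at i and dec[i] the longest strictly decreasing subsequence starting at i. inc = [1, 2, 3, 3, 1, 3, 2], dec = [1, 2, 3, 3, 1, 2, 1].
max_i inc[i]+dec[i]−1 = 5, with one witness 4, 11, 17, 12, 9.

5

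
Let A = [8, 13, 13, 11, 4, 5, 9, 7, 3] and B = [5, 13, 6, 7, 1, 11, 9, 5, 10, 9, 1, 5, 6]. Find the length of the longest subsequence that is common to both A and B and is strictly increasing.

For each value that appears in both, track the longest common increasing run ending there.
The best achievable length is 2; one witness is 5, 7 (A-positions 6,8, B-positions 1,4).

2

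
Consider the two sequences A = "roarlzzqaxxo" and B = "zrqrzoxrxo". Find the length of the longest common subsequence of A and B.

6

A longest common subsequence is rrzxxo (length 6); the LCS DP confirms no longer common subsequence exists.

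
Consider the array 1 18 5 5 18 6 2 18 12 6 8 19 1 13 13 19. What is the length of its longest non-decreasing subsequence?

Scanning left to right, the best length ending at each element is: 1→1, 18→2, 5→2, 5→3, 18→4, 6→4, 2→2, 18→5, 12→5, 6→5, 8→6, 19→7, 1→2, 13→7, 13→8, 19→9.
So the longest non-decreasing subsequence has length 9, e.g. 1, 5, 5, 6, 6, 8, 13, 13, 19.

9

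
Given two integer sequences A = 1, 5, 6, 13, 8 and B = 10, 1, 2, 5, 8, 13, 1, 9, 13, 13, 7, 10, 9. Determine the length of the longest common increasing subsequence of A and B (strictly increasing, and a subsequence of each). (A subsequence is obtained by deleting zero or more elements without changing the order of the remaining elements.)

A longest common strictly increasing subsequence is 1, 5, 8 (length 3); it appears in order in both A and B, and no longer such subsequence exists.

3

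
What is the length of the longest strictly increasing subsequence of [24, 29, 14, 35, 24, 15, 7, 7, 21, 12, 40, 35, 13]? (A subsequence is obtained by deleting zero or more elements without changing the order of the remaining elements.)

4

Scanning left to right, the best length ending at each element is: 24→1, 29→2, 14→1, 35→3, 24→2, 15→2, 7→1, 7→1, 21→3, 12→2, 40→4, 35→4, 13→3.
So the longest increasing subsequence has length 4, e.g. 24, 29, 35, 40.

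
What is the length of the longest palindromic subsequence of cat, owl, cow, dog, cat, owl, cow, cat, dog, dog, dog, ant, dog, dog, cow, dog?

9

One longest palindromic subsequence is dog cow dog dog ant dog dog cow dog (positions 4,7,9,10,12,13,14,15,16); it reads the same forward and backward, and the interval DP gives dp[1][16] = 9.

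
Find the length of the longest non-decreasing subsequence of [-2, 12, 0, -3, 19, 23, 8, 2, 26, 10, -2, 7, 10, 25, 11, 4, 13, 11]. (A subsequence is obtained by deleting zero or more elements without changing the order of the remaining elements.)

Let dp[i] be the longest non-decreasing subsequence ending at position i. Then dp = [1, 2, 2, 1, 3, 4, 3, 3, 5, 4, 2, 4, 5, 6, 6, 4, 7, 7].
The maximum is 7; one witness is -2, 0, 8, 10, 10, 11, 13 at positions 1,3,7,10,13,15,17.

7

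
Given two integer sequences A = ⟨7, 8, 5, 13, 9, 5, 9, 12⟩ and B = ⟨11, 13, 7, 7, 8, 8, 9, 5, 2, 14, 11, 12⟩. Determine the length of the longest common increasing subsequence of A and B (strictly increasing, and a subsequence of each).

A longest common strictly increasing subsequence is 7, 8, 9, 12 (length 4); it appears in order in both A and B, and no longer such subsequence exists.

4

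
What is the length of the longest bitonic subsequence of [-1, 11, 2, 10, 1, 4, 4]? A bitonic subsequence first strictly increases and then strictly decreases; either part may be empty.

4

One longest bitonic subsequence is -1, 11, 10, 4 (positions 1,2,4,7): it rises to 11 then falls. Length 4 is optimal.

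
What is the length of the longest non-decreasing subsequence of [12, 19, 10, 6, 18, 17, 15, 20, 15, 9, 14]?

3

Scanning left to right, the best length ending at each element is: 12→1, 19→2, 10→1, 6→1, 18→2, 17→2, 15→2, 20→3, 15→3, 9→2, 14→3.
So the longest non-decreasing subsequence has length 3, e.g. 12, 19, 20.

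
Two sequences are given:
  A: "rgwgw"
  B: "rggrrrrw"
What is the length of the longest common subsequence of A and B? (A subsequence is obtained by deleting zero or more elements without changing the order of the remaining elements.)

Backtracking the LCS table gives one alignment: r (A1,B1) → g (A2,B2) → g (A4,B3) → w (A5,B8).
So the longest common subsequence has length 4.

4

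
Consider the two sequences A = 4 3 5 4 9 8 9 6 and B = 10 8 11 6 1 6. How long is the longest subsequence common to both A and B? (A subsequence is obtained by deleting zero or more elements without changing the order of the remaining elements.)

2

A longest common subsequence is 8, 6 (length 2); the LCS DP confirms no longer common subsequence exists.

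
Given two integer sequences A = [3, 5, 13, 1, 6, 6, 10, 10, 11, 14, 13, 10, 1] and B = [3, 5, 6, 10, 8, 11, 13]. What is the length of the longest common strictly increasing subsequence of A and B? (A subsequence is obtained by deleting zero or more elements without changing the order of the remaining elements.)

For each value that appears in both, track the longest common increasing run ending there.
The best achievable length is 6; one witness is 3, 5, 6, 10, 11, 13 (A-positions 1,2,5,7,9,11, B-positions 1,2,3,4,6,7).

6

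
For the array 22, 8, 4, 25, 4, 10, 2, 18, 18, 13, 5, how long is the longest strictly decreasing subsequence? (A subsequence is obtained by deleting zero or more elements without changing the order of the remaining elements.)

4

One longest decreasing subsequence is 22, 8, 4, 2 (positions 1,2,3,7), of length 4; no longer one exists.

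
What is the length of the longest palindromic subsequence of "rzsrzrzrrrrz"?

Using dp[i][j] = 2 + dp[i+1][j−1] if the ends match, else max(dp[i+1][j], dp[i][j−1]):
dp[1][12] = 8. A witness is zrrrrrrz at positions 2,4,6,8,9,10,11,12.

8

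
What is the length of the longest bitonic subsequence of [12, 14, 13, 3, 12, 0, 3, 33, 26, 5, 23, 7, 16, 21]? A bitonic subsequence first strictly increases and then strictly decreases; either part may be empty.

Let inc[i] be the LIS ending at i and dec[i] the longest strictly decreasing subsequence starting at i. inc = [1, 2, 2, 1, 2, 1, 2, 3, 3, 3, 4, 4, 5, 6], dec = [3, 4, 3, 2, 2, 1, 1, 4, 3, 1, 2, 1, 1, 1].
max_i inc[i]+dec[i]−1 = 6, with one witness 12, 14, 33, 26, 23, 21.

6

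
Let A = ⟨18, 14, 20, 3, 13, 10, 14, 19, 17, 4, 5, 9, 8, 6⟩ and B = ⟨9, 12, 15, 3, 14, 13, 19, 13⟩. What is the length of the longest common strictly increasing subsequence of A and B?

For each value that appears in both, track the longest common increasing run ending there.
The best achievable length is 3; one witness is 3, 14, 19 (A-positions 4,7,8, B-positions 4,5,7).

3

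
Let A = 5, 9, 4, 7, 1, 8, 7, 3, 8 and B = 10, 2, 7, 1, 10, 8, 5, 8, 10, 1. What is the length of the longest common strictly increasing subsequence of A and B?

2

A longest common strictly increasing subsequence is 7, 8 (length 2); it appears in order in both A and B, and no longer such subsequence exists.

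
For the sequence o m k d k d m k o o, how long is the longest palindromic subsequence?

7

One longest palindromic subsequence is okdkdko (positions 1,3,4,5,6,8,10); it reads the same forward and backward, and the interval DP gives dp[1][10] = 7.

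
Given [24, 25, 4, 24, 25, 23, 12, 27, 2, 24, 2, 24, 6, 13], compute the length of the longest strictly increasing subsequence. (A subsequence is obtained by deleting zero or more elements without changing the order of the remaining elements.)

4

Scanning left to right, the best length ending at each element is: 24→1, 25→2, 4→1, 24→2, 25→3, 23→2, 12→2, 27→4, 2→1, 24→3, 2→1, 24→3, 6→2, 13→3.
So the longest increasing subsequence has length 4, e.g. 4, 24, 25, 27.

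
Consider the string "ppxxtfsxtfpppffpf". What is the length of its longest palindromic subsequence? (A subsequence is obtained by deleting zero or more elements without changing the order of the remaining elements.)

One longest palindromic subsequence is pffpppffp (positions 2,6,10,11,12,13,14,15,16); it reads the same forward and backward, and the interval DP gives dp[1][17] = 9.

9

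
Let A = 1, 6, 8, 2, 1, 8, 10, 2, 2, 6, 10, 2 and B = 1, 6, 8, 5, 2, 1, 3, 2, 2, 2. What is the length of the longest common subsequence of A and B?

A longest common subsequence is 1, 6, 8, 2, 1, 2, 2, 2 (length 8); the LCS DP confirms no longer common subsequence exists.

8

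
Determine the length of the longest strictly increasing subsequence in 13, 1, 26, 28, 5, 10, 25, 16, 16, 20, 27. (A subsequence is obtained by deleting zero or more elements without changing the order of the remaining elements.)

One longest increasing subsequence is 1, 5, 10, 16, 20, 27 (positions 2,5,6,8,10,11), of length 6; no longer one exists.

6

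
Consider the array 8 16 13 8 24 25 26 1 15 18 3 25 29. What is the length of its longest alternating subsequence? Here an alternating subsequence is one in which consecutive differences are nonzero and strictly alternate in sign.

Track the best alternating length ending on an up-step vs a down-step at each position: up/down = 1/1, 2/1, 2/3, 1/3, 4/1, 4/1, 4/1, 1/5, 6/5, 6/5, 6/7, 8/5, 8/1.
The maximum over both is 8; one such subsequence is 8, 16, 13, 24, 1, 15, 3, 25.

8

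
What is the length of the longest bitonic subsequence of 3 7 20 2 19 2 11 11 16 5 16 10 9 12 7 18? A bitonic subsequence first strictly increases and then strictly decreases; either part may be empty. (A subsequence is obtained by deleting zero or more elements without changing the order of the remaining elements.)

8

Let inc[i] be the LIS ending at i and dec[i] the longest strictly decreasing subsequence starting at i. inc = [1, 2, 3, 1, 3, 1, 3, 3, 4, 2, 4, 3, 3, 4, 3, 5], dec = [2, 2, 6, 1, 5, 1, 4, 4, 4, 1, 4, 3, 2, 2, 1, 1].
max_i inc[i]+dec[i]−1 = 8, with one witness 3, 7, 20, 19, 16, 10, 9, 7.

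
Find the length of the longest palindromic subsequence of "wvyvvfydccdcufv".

One longest palindromic subsequence is vfdccdfv (positions 2,6,8,9,10,11,14,15); it reads the same forward and backward, and the interval DP gives dp[1][15] = 8.

8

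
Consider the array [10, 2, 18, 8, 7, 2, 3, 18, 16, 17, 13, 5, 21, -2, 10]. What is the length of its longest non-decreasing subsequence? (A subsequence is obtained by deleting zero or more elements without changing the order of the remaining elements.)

6

One longest non-decreasing subsequence is 2, 2, 3, 16, 17, 21 (positions 2,6,7,9,10,13), of length 6; no longer one exists.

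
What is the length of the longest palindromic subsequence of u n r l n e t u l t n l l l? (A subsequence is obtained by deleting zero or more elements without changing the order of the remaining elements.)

One longest palindromic subsequence is lntltnl (positions 4,5,7,9,10,11,14); it reads the same forward and backward, and the interval DP gives dp[1][14] = 7.

7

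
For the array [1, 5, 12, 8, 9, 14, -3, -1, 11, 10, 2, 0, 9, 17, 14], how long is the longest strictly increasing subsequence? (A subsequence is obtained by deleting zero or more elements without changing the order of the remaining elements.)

6

Let dp[i] be the longest increasing subsequence ending at position i. Then dp = [1, 2, 3, 3, 4, 5, 1, 2, 5, 5, 3, 3, 4, 6, 6].
The maximum is 6; one witness is 1, 5, 8, 9, 14, 17 at positions 1,2,4,5,6,14.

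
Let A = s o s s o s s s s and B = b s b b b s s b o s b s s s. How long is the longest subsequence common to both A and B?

Backtracking the LCS table gives one alignment: s (A1,B2) → s (A3,B6) → s (A4,B7) → o (A5,B9) → s (A6,B10) → s (A7,B12) → s (A8,B13) → s (A9,B14).
So the longest common subsequence has length 8.

8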